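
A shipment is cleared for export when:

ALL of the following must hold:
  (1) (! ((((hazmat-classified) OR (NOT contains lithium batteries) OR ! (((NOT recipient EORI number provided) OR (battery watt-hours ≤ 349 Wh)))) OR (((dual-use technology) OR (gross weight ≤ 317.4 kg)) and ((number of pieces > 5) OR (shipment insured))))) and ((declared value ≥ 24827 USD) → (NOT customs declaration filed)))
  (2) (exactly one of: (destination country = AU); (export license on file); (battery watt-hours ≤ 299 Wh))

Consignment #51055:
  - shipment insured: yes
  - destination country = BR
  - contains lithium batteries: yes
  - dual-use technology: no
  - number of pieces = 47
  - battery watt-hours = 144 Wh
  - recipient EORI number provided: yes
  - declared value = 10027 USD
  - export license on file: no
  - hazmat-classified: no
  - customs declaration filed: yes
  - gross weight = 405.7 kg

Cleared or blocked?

Cleared

Atomic conditions:
  hazmat-classified: no → false
  NOT contains lithium batteries: yes → false
  NOT recipient EORI number provided: yes → false
  battery watt-hours ≤ 349 Wh: 144 ≤ 349 is true
  dual-use technology: no → false
  gross weight ≤ 317.4 kg: 405.7 ≤ 317.4 is false
  number of pieces > 5: 47 > 5 is true
  shipment insured: yes → true
  declared value ≥ 24827 USD: 10027 ≥ 24827 is false
  NOT customs declaration filed: yes → false
  destination country = AU: BR == AU is false
  export license on file: no → false
  battery watt-hours ≤ 299 Wh: 144 ≤ 299 is true
Combine:
[1.1.1.1.3.1] false OR true = true
[1.1.1.1.3] NOT true = false
[1.1.1.1] false OR false OR false = false
[1.1.1.2.1] false OR false = false
[1.1.1.2.2] true OR true = true
[1.1.1.2] false AND true = false
[1.1.1] false OR false = false
[1.1] NOT false = true
[1.2] false → false (antecedent false ⇒ implication holds) = true
[1] true AND true = true
[2] exactly-one(false, false, true) = true
[root] true AND true = true
Overall: true → cleared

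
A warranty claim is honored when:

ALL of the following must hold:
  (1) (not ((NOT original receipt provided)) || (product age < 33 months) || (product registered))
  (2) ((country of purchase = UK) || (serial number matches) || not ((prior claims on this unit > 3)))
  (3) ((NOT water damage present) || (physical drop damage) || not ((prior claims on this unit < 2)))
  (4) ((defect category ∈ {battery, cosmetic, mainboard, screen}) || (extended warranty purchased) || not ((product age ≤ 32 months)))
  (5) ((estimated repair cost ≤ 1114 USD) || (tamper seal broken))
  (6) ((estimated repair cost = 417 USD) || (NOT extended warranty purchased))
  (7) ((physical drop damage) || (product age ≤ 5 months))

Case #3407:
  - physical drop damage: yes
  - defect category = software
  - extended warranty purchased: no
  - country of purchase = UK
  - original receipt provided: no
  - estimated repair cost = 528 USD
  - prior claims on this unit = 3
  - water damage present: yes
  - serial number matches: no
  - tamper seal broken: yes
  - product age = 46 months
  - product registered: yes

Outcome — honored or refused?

Atomic conditions:
  NOT original receipt provided: no → true
  product age < 33 months: 46 < 33 is false
  product registered: yes → true
  country of purchase = UK: UK == UK is true
  serial number matches: no → false
  prior claims on this unit > 3: 3 > 3 is false
  NOT water damage present: yes → false
  physical drop damage: yes → true
  prior claims on this unit < 2: 3 < 2 is false
  defect category ∈ {battery, cosmetic, mainboard, screen}: software is not in the set → false
  extended warranty purchased: no → false
  product age ≤ 32 months: 46 ≤ 32 is false
  estimated repair cost ≤ 1114 USD: 528 ≤ 1114 is true
  tamper seal broken: yes → true
  estimated repair cost = 417 USD: 528 == 417 is false
  NOT extended warranty purchased: no → true
  product age ≤ 5 months: 46 ≤ 5 is false
Combine:
[1.1] NOT true = false
[1] false OR false OR true = true
[2.3] NOT false = true
[2] true OR false OR true = true
[3.3] NOT false = true
[3] false OR true OR true = true
[4.3] NOT false = true
[4] false OR false OR true = true
[5] true OR true = true
[6] false OR true = true
[7] true OR false = true
[root] true AND true AND true AND true AND true AND true AND true = true
Overall: true → honored

Honored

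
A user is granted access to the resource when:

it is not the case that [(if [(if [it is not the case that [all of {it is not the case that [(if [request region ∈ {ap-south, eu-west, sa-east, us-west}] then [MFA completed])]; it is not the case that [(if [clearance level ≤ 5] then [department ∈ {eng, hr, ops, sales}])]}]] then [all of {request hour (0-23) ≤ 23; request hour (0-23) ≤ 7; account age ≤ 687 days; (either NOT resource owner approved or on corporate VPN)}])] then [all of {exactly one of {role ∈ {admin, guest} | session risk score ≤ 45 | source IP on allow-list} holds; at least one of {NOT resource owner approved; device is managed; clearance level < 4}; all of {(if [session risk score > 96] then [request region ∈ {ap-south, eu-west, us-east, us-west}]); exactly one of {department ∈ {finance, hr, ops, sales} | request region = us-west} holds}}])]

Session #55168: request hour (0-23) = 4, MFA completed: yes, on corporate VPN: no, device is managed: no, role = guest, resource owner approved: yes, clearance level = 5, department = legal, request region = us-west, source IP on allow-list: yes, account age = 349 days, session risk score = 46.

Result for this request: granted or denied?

Atomic conditions:
  request region ∈ {ap-south, eu-west, sa-east, us-west}: us-west is in the set → true
  MFA completed: yes → true
  clearance level ≤ 5: 5 ≤ 5 is true
  department ∈ {eng, hr, ops, sales}: legal is not in the set → false
  request hour (0-23) ≤ 23: 4 ≤ 23 is true
  request hour (0-23) ≤ 7: 4 ≤ 7 is true
  account age ≤ 687 days: 349 ≤ 687 is true
  NOT resource owner approved: yes → false
  on corporate VPN: no → false
  role ∈ {admin, guest}: guest is in the set → true
  session risk score ≤ 45: 46 ≤ 45 is false
  source IP on allow-list: yes → true
  device is managed: no → false
  clearance level < 4: 5 < 4 is false
  session risk score > 96: 46 > 96 is false
  request region ∈ {ap-south, eu-west, us-east, us-west}: us-west is in the set → true
  department ∈ {finance, hr, ops, sales}: legal is not in the set → false
  request region = us-west: us-west == us-west is true
Combine:
[1.1.1.1.1.1] true → true = true
[1.1.1.1.1] NOT true = false
[1.1.1.1.2.1] true → false = false
[1.1.1.1.2] NOT false = true
[1.1.1.1] false AND true = false
[1.1.1] NOT false = true
[1.1.2.4] false OR false = false
[1.1.2] true AND true AND true AND false = false
[1.1] true → false = false
[1.2.1] exactly-one(true, false, true) = false
[1.2.2] false OR false OR false = false
[1.2.3.1] false → true (antecedent false ⇒ implication holds) = true
[1.2.3.2] exactly-one(false, true) = true
[1.2.3] true AND true = true
[1.2] false AND false AND true = false
[1] false → false (antecedent false ⇒ implication holds) = true
[root] NOT true = false
Overall: false → denied

Denied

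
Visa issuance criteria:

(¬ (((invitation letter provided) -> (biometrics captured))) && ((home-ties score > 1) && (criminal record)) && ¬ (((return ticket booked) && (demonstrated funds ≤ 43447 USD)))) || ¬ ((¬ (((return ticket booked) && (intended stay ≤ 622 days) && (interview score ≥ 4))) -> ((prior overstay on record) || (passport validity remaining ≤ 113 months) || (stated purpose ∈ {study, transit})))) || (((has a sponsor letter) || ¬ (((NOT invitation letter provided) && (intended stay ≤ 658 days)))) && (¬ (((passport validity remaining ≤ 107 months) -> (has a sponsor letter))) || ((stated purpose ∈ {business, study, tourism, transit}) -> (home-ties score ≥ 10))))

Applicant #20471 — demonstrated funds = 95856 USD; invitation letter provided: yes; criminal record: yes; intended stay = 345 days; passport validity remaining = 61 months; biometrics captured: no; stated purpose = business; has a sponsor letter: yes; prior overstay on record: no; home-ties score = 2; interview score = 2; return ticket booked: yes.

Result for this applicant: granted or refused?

Granted

Atomic conditions:
  invitation letter provided: yes → true
  biometrics captured: no → false
  home-ties score > 1: 2 > 1 is true
  criminal record: yes → true
  return ticket booked: yes → true
  demonstrated funds ≤ 43447 USD: 95856 ≤ 43447 is false
  intended stay ≤ 622 days: 345 ≤ 622 is true
  interview score ≥ 4: 2 ≥ 4 is false
  prior overstay on record: no → false
  passport validity remaining ≤ 113 months: 61 ≤ 113 is true
  stated purpose ∈ {study, transit}: business is not in the set → false
  has a sponsor letter: yes → true
  NOT invitation letter provided: yes → false
  intended stay ≤ 658 days: 345 ≤ 658 is true
  passport validity remaining ≤ 107 months: 61 ≤ 107 is true
  stated purpose ∈ {business, study, tourism, transit}: business is in the set → true
  home-ties score ≥ 10: 2 ≥ 10 is false
Combine:
[1.1.1] true → false = false
[1.1] NOT false = true
[1.2] true AND true = true
[1.3.1] true AND false = false
[1.3] NOT false = true
[1] true AND true AND true = true
[2.1.1.1] true AND true AND false = false
[2.1.1] NOT false = true
[2.1.2] false OR true OR false = true
[2.1] true → true = true
[2] NOT true = false
[3.1.2.1] false AND true = false
[3.1.2] NOT false = true
[3.1] true OR true = true
[3.2.1.1] true → true = true
[3.2.1] NOT true = false
[3.2.2] true → false = false
[3.2] false OR false = false
[3] true AND false = false
[root] true OR false OR false = true
Overall: true → granted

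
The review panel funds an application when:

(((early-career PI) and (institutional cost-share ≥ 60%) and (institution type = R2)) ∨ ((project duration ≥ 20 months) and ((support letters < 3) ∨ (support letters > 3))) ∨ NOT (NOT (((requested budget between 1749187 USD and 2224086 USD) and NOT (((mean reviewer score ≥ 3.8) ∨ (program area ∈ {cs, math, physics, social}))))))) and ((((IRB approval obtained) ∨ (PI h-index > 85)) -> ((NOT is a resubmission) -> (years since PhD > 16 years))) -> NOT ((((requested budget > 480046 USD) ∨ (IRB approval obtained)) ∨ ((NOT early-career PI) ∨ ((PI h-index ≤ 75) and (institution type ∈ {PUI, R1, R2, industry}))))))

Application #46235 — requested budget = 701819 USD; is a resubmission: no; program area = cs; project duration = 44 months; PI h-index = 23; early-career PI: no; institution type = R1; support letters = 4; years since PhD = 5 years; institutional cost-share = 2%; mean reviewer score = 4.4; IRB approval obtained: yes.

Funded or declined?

Atomic conditions:
  early-career PI: no → false
  institutional cost-share ≥ 60%: 2 ≥ 60 is false
  institution type = R2: R1 == R2 is false
  project duration ≥ 20 months: 44 ≥ 20 is true
  support letters < 3: 4 < 3 is false
  support letters > 3: 4 > 3 is true
  requested budget between 1749187 USD and 2224086 USD: 701819 in [1749187, 2224086] is false
  mean reviewer score ≥ 3.8: 4.4 ≥ 3.8 is true
  program area ∈ {cs, math, physics, social}: cs is in the set → true
  IRB approval obtained: yes → true
  PI h-index > 85: 23 > 85 is false
  NOT is a resubmission: no → true
  years since PhD > 16 years: 5 > 16 is false
  requested budget > 480046 USD: 701819 > 480046 is true
  NOT early-career PI: no → true
  PI h-index ≤ 75: 23 ≤ 75 is true
  institution type ∈ {PUI, R1, R2, industry}: R1 is in the set → true
Combine:
[1.1] false AND false AND false = false
[1.2.2] false OR true = true
[1.2] true AND true = true
[1.3.1.1.2.1] true OR true = true
[1.3.1.1.2] NOT true = false
[1.3.1.1] false AND false = false
[1.3.1] NOT false = true
[1.3] NOT true = false
[1] false OR true OR false = true
[2.1.1] true OR false = true
[2.1.2] true → false = false
[2.1] true → false = false
[2.2.1.1] true OR true = true
[2.2.1.2.2] true AND true = true
[2.2.1.2] true OR true = true
[2.2.1] true OR true = true
[2.2] NOT true = false
[2] false → false (antecedent false ⇒ implication holds) = true
[root] true AND true = true
Overall: true → funded

Funded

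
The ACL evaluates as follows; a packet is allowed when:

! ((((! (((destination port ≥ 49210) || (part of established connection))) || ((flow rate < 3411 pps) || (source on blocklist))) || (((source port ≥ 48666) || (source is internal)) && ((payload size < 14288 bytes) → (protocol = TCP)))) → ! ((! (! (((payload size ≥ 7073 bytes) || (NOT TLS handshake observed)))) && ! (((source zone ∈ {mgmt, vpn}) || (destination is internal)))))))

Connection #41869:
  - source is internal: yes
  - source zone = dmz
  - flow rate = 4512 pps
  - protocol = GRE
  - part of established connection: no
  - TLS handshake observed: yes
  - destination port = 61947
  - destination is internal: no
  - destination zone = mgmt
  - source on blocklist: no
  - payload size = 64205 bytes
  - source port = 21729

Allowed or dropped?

Atomic conditions:
  destination port ≥ 49210: 61947 ≥ 49210 is true
  part of established connection: no → false
  flow rate < 3411 pps: 4512 < 3411 is false
  source on blocklist: no → false
  source port ≥ 48666: 21729 ≥ 48666 is false
  source is internal: yes → true
  payload size < 14288 bytes: 64205 < 14288 is false
  protocol = TCP: GRE == TCP is false
  payload size ≥ 7073 bytes: 64205 ≥ 7073 is true
  NOT TLS handshake observed: yes → false
  source zone ∈ {mgmt, vpn}: dmz is not in the set → false
  destination is internal: no → false
Combine:
[1.1.1.1.1] true OR false = true
[1.1.1.1] NOT true = false
[1.1.1.2] false OR false = false
[1.1.1] false OR false = false
[1.1.2.1] false OR true = true
[1.1.2.2] false → false (antecedent false ⇒ implication holds) = true
[1.1.2] true AND true = true
[1.1] false OR true = true
[1.2.1.1.1.1] true OR false = true
[1.2.1.1.1] NOT true = false
[1.2.1.1] NOT false = true
[1.2.1.2.1] false OR false = false
[1.2.1.2] NOT false = true
[1.2.1] true AND true = true
[1.2] NOT true = false
[1] true → false = false
[root] NOT false = true
Overall: true → allowed

Allowed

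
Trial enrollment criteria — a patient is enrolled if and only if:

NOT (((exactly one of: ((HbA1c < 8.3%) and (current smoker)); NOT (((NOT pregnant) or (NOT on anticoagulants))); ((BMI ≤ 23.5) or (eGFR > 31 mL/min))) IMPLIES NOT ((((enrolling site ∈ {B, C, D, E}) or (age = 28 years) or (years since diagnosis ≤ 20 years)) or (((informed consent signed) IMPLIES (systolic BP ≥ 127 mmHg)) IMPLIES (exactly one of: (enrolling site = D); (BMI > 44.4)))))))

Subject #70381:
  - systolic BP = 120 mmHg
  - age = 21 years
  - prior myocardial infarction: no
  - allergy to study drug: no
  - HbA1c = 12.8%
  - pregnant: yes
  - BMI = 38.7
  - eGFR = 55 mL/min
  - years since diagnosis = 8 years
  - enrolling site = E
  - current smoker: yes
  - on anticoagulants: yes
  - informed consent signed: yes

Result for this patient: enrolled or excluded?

Atomic conditions:
  HbA1c < 8.3%: 12.8 < 8.3 is false
  current smoker: yes → true
  NOT pregnant: yes → false
  NOT on anticoagulants: yes → false
  BMI ≤ 23.5: 38.7 ≤ 23.5 is false
  eGFR > 31 mL/min: 55 > 31 is true
  enrolling site ∈ {B, C, D, E}: E is in the set → true
  age = 28 years: 21 == 28 is false
  years since diagnosis ≤ 20 years: 8 ≤ 20 is true
  informed consent signed: yes → true
  systolic BP ≥ 127 mmHg: 120 ≥ 127 is false
  enrolling site = D: E == D is false
  BMI > 44.4: 38.7 > 44.4 is false
Combine:
[1.1.1] false AND true = false
[1.1.2.1] false OR false = false
[1.1.2] NOT false = true
[1.1.3] false OR true = true
[1.1] exactly-one(false, true, true) = false
[1.2.1.1] true OR false OR true = true
[1.2.1.2.1] true → false = false
[1.2.1.2.2] exactly-one(false, false) = false
[1.2.1.2] false → false (antecedent false ⇒ implication holds) = true
[1.2.1] true OR true = true
[1.2] NOT true = false
[1] false → false (antecedent false ⇒ implication holds) = true
[root] NOT true = false
Overall: false → excluded

Excluded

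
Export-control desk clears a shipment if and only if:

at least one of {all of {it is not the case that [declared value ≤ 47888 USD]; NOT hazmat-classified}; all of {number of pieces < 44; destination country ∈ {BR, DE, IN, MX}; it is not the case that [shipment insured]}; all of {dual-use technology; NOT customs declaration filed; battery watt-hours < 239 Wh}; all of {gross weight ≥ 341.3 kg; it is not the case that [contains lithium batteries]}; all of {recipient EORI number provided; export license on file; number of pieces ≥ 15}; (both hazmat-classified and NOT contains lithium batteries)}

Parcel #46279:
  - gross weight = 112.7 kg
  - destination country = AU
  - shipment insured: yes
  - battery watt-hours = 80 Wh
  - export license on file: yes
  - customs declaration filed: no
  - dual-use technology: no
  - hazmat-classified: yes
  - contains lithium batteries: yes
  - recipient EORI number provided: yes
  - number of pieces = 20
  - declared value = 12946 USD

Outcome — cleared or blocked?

Cleared

Atomic conditions:
  declared value ≤ 47888 USD: 12946 ≤ 47888 is true
  NOT hazmat-classified: yes → false
  number of pieces < 44: 20 < 44 is true
  destination country ∈ {BR, DE, IN, MX}: AU is not in the set → false
  shipment insured: yes → true
  dual-use technology: no → false
  NOT customs declaration filed: no → true
  battery watt-hours < 239 Wh: 80 < 239 is true
  gross weight ≥ 341.3 kg: 112.7 ≥ 341.3 is false
  contains lithium batteries: yes → true
  recipient EORI number provided: yes → true
  export license on file: yes → true
  number of pieces ≥ 15: 20 ≥ 15 is true
  hazmat-classified: yes → true
  NOT contains lithium batteries: yes → false
Combine:
[1.1] NOT true = false
[1] false AND false = false
[2.3] NOT true = false
[2] true AND false AND false = false
[3] false AND true AND true = false
[4.2] NOT true = false
[4] false AND false = false
[5] true AND true AND true = true
[6] true AND false = false
[root] false OR false OR false OR false OR true OR false = true
Overall: true → cleared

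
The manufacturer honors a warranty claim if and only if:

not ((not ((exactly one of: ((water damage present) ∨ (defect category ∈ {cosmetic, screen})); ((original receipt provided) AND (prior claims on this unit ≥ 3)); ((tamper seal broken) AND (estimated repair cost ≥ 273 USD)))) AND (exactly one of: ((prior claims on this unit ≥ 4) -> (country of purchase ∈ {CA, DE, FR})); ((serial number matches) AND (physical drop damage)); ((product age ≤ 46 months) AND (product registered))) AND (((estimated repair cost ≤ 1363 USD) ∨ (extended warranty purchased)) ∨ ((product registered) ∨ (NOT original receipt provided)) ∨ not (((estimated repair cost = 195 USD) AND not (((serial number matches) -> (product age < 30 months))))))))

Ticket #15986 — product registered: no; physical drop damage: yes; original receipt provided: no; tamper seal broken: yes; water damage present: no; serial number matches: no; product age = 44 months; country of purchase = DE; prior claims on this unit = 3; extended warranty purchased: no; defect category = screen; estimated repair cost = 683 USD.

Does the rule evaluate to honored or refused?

Refused

Atomic conditions:
  water damage present: no → false
  defect category ∈ {cosmetic, screen}: screen is in the set → true
  original receipt provided: no → false
  prior claims on this unit ≥ 3: 3 ≥ 3 is true
  tamper seal broken: yes → true
  estimated repair cost ≥ 273 USD: 683 ≥ 273 is true
  prior claims on this unit ≥ 4: 3 ≥ 4 is false
  country of purchase ∈ {CA, DE, FR}: DE is in the set → true
  serial number matches: no → false
  physical drop damage: yes → true
  product age ≤ 46 months: 44 ≤ 46 is true
  product registered: no → false
  estimated repair cost ≤ 1363 USD: 683 ≤ 1363 is true
  extended warranty purchased: no → false
  NOT original receipt provided: no → true
  estimated repair cost = 195 USD: 683 == 195 is false
  product age < 30 months: 44 < 30 is false
Combine:
[1.1.1.1] false OR true = true
[1.1.1.2] false AND true = false
[1.1.1.3] true AND true = true
[1.1.1] exactly-one(true, false, true) = false
[1.1] NOT false = true
[1.2.1] false → true (antecedent false ⇒ implication holds) = true
[1.2.2] false AND true = false
[1.2.3] true AND false = false
[1.2] exactly-one(true, false, false) = true
[1.3.1] true OR false = true
[1.3.2] false OR true = true
[1.3.3.1.2.1] false → false (antecedent false ⇒ implication holds) = true
[1.3.3.1.2] NOT true = false
[1.3.3.1] false AND false = false
[1.3.3] NOT false = true
[1.3] true OR true OR true = true
[1] true AND true AND true = true
[root] NOT true = false
Overall: false → refused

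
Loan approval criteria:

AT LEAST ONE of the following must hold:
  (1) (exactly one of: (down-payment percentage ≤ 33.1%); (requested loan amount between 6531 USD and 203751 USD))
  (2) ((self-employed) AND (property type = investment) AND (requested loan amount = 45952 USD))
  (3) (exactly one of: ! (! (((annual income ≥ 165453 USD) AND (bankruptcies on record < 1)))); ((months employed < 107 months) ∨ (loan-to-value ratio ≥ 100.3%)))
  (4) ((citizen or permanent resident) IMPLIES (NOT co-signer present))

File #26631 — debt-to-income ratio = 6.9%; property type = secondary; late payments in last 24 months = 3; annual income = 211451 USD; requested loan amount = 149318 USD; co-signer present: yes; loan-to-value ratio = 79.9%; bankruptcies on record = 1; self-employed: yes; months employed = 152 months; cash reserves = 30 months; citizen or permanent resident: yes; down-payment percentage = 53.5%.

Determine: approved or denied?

Atomic conditions:
  down-payment percentage ≤ 33.1%: 53.5 ≤ 33.1 is false
  requested loan amount between 6531 USD and 203751 USD: 149318 in [6531, 203751] is true
  self-employed: yes → true
  property type = investment: secondary == investment is false
  requested loan amount = 45952 USD: 149318 == 45952 is false
  annual income ≥ 165453 USD: 211451 ≥ 165453 is true
  bankruptcies on record < 1: 1 < 1 is false
  months employed < 107 months: 152 < 107 is false
  loan-to-value ratio ≥ 100.3%: 79.9 ≥ 100.3 is false
  citizen or permanent resident: yes → true
  NOT co-signer present: yes → false
Combine:
[1] exactly-one(false, true) = true
[2] true AND false AND false = false
[3.1.1.1] true AND false = false
[3.1.1] NOT false = true
[3.1] NOT true = false
[3.2] false OR false = false
[3] exactly-one(false, false) = false
[4] true → false = false
[root] true OR false OR false OR false = true
Overall: true → approved

Approved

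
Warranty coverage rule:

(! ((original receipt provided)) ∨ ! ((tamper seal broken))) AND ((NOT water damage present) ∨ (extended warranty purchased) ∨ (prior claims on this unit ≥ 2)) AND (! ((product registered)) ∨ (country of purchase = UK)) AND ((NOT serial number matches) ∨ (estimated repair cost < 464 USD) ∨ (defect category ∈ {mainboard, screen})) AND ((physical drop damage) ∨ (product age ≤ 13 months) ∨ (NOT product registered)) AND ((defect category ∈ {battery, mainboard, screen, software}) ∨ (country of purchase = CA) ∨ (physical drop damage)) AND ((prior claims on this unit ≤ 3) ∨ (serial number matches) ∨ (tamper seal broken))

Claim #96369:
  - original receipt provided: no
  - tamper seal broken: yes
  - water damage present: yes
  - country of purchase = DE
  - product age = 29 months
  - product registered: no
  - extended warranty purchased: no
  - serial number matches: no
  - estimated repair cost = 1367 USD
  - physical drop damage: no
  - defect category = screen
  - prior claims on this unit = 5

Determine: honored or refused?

Honored

Atomic conditions:
  original receipt provided: no → false
  tamper seal broken: yes → true
  NOT water damage present: yes → false
  extended warranty purchased: no → false
  prior claims on this unit ≥ 2: 5 ≥ 2 is true
  product registered: no → false
  country of purchase = UK: DE == UK is false
  NOT serial number matches: no → true
  estimated repair cost < 464 USD: 1367 < 464 is false
  defect category ∈ {mainboard, screen}: screen is in the set → true
  physical drop damage: no → false
  product age ≤ 13 months: 29 ≤ 13 is false
  NOT product registered: no → true
  defect category ∈ {battery, mainboard, screen, software}: screen is in the set → true
  country of purchase = CA: DE == CA is false
  prior claims on this unit ≤ 3: 5 ≤ 3 is false
  serial number matches: no → false
Combine:
[1.1] NOT false = true
[1.2] NOT true = false
[1] true OR false = true
[2] false OR false OR true = true
[3.1] NOT false = true
[3] true OR false = true
[4] true OR false OR true = true
[5] false OR false OR true = true
[6] true OR false OR false = true
[7] false OR false OR true = true
[root] true AND true AND true AND true AND true AND true AND true = true
Overall: true → honored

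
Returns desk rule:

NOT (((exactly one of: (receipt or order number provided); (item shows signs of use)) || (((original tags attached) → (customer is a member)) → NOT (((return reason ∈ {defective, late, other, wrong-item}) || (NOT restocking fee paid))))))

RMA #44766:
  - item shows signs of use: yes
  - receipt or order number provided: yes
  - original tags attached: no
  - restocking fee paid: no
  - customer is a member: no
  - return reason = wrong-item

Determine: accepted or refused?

Atomic conditions:
  receipt or order number provided: yes → true
  item shows signs of use: yes → true
  original tags attached: no → false
  customer is a member: no → false
  return reason ∈ {defective, late, other, wrong-item}: wrong-item is in the set → true
  NOT restocking fee paid: no → true
Combine:
[1.1] exactly-one(true, true) = false
[1.2.1] false → false (antecedent false ⇒ implication holds) = true
[1.2.2.1] true OR true = true
[1.2.2] NOT true = false
[1.2] true → false = false
[1] false OR false = false
[root] NOT false = true
Overall: true → accepted

Accepted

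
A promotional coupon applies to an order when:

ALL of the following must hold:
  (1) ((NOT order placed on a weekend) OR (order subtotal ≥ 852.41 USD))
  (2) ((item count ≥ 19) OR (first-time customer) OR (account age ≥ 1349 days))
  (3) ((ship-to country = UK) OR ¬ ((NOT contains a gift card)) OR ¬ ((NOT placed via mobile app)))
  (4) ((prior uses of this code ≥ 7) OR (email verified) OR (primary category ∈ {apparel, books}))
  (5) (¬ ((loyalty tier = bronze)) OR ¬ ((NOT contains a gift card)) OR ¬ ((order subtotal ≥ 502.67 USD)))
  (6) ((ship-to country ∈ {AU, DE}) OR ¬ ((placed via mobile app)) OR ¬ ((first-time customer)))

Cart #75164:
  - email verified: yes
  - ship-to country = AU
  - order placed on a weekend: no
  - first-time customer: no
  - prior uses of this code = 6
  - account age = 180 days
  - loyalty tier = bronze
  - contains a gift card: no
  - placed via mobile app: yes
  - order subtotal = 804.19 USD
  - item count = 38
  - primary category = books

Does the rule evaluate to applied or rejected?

Rejected

Atomic conditions:
  NOT order placed on a weekend: no → true
  order subtotal ≥ 852.41 USD: 804.19 ≥ 852.41 is false
  item count ≥ 19: 38 ≥ 19 is true
  first-time customer: no → false
  account age ≥ 1349 days: 180 ≥ 1349 is false
  ship-to country = UK: AU == UK is false
  NOT contains a gift card: no → true
  NOT placed via mobile app: yes → false
  prior uses of this code ≥ 7: 6 ≥ 7 is false
  email verified: yes → true
  primary category ∈ {apparel, books}: books is in the set → true
  loyalty tier = bronze: bronze == bronze is true
  order subtotal ≥ 502.67 USD: 804.19 ≥ 502.67 is true
  ship-to country ∈ {AU, DE}: AU is in the set → true
  placed via mobile app: yes → true
Combine:
[1] true OR false = true
[2] true OR false OR false = true
[3.2] NOT true = false
[3.3] NOT false = true
[3] false OR false OR true = true
[4] false OR true OR true = true
[5.1] NOT true = false
[5.2] NOT true = false
[5.3] NOT true = false
[5] false OR false OR false = false
[6.2] NOT true = false
[6.3] NOT false = true
[6] true OR false OR true = true
[root] true AND true AND true AND true AND false AND true = false
Overall: false → rejected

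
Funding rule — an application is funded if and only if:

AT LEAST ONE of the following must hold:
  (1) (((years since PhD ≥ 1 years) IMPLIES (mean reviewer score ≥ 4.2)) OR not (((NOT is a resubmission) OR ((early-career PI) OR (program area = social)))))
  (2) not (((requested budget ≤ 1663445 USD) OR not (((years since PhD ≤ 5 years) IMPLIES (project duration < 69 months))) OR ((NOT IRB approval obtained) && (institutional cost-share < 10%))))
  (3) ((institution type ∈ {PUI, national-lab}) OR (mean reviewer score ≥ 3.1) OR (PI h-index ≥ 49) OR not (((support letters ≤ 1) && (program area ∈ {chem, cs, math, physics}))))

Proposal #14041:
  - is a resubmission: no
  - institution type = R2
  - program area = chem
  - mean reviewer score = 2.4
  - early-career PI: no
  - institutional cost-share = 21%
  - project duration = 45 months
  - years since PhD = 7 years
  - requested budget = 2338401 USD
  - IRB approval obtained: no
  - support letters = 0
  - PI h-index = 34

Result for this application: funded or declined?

Funded

Atomic conditions:
  years since PhD ≥ 1 years: 7 ≥ 1 is true
  mean reviewer score ≥ 4.2: 2.4 ≥ 4.2 is false
  NOT is a resubmission: no → true
  early-career PI: no → false
  program area = social: chem == social is false
  requested budget ≤ 1663445 USD: 2338401 ≤ 1663445 is false
  years since PhD ≤ 5 years: 7 ≤ 5 is false
  project duration < 69 months: 45 < 69 is true
  NOT IRB approval obtained: no → true
  institutional cost-share < 10%: 21 < 10 is false
  institution type ∈ {PUI, national-lab}: R2 is not in the set → false
  mean reviewer score ≥ 3.1: 2.4 ≥ 3.1 is false
  PI h-index ≥ 49: 34 ≥ 49 is false
  support letters ≤ 1: 0 ≤ 1 is true
  program area ∈ {chem, cs, math, physics}: chem is in the set → true
Combine:
[1.1] true → false = false
[1.2.1.2] false OR false = false
[1.2.1] true OR false = true
[1.2] NOT true = false
[1] false OR false = false
[2.1.2.1] false → true (antecedent false ⇒ implication holds) = true
[2.1.2] NOT true = false
[2.1.3] true AND false = false
[2.1] false OR false OR false = false
[2] NOT false = true
[3.4.1] true AND true = true
[3.4] NOT true = false
[3] false OR false OR false OR false = false
[root] false OR true OR false = true
Overall: true → funded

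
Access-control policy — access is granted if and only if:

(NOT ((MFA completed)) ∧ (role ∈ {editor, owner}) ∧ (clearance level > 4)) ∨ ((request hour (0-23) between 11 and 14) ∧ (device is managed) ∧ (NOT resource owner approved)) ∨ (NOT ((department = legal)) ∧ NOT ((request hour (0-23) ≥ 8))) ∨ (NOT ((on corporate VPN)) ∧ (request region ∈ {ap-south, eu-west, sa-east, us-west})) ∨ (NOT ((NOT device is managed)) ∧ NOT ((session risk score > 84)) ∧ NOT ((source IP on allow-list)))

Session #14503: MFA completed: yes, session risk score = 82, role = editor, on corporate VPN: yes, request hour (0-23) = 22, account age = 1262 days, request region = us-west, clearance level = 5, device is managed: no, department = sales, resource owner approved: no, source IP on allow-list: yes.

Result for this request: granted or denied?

Denied

Atomic conditions:
  MFA completed: yes → true
  role ∈ {editor, owner}: editor is in the set → true
  clearance level > 4: 5 > 4 is true
  request hour (0-23) between 11 and 14: 22 in [11, 14] is false
  device is managed: no → false
  NOT resource owner approved: no → true
  department = legal: sales == legal is false
  request hour (0-23) ≥ 8: 22 ≥ 8 is true
  on corporate VPN: yes → true
  request region ∈ {ap-south, eu-west, sa-east, us-west}: us-west is in the set → true
  NOT device is managed: no → true
  session risk score > 84: 82 > 84 is false
  source IP on allow-list: yes → true
Combine:
[1.1] NOT true = false
[1] false AND true AND true = false
[2] false AND false AND true = false
[3.1] NOT false = true
[3.2] NOT true = false
[3] true AND false = false
[4.1] NOT true = false
[4] false AND true = false
[5.1] NOT true = false
[5.2] NOT false = true
[5.3] NOT true = false
[5] false AND true AND false = false
[root] false OR false OR false OR false OR false = false
Overall: false → denied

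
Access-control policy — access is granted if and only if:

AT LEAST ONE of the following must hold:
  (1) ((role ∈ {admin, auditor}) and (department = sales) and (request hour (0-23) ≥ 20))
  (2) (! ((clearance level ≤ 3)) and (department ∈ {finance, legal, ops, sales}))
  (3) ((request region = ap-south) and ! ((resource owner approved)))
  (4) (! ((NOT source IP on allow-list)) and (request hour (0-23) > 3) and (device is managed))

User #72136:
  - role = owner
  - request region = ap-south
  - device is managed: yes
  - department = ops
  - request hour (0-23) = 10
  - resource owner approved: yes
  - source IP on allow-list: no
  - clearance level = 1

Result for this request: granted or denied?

Atomic conditions:
  role ∈ {admin, auditor}: owner is not in the set → false
  department = sales: ops == sales is false
  request hour (0-23) ≥ 20: 10 ≥ 20 is false
  clearance level ≤ 3: 1 ≤ 3 is true
  department ∈ {finance, legal, ops, sales}: ops is in the set → true
  request region = ap-south: ap-south == ap-south is true
  resource owner approved: yes → true
  NOT source IP on allow-list: no → true
  request hour (0-23) > 3: 10 > 3 is true
  device is managed: yes → true
Combine:
[1] false AND false AND false = false
[2.1] NOT true = false
[2] false AND true = false
[3.2] NOT true = false
[3] true AND false = false
[4.1] NOT true = false
[4] false AND true AND true = false
[root] false OR false OR false OR false = false
Overall: false → denied

Denied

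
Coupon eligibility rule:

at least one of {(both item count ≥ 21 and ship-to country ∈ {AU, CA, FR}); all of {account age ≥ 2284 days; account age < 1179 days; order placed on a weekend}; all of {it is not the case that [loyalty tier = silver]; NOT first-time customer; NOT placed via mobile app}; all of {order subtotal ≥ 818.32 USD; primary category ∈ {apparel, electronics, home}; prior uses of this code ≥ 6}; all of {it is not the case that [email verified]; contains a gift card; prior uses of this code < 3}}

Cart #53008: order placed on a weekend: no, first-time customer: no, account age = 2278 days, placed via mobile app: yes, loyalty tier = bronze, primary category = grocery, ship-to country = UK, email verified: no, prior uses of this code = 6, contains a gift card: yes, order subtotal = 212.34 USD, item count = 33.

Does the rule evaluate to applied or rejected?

Atomic conditions:
  item count ≥ 21: 33 ≥ 21 is true
  ship-to country ∈ {AU, CA, FR}: UK is not in the set → false
  account age ≥ 2284 days: 2278 ≥ 2284 is false
  account age < 1179 days: 2278 < 1179 is false
  order placed on a weekend: no → false
  loyalty tier = silver: bronze == silver is false
  NOT first-time customer: no → true
  NOT placed via mobile app: yes → false
  order subtotal ≥ 818.32 USD: 212.34 ≥ 818.32 is false
  primary category ∈ {apparel, electronics, home}: grocery is not in the set → false
  prior uses of this code ≥ 6: 6 ≥ 6 is true
  email verified: no → false
  contains a gift card: yes → true
  prior uses of this code < 3: 6 < 3 is false
Combine:
[1] true AND false = false
[2] false AND false AND false = false
[3.1] NOT false = true
[3] true AND true AND false = false
[4] false AND false AND true = false
[5.1] NOT false = true
[5] true AND true AND false = false
[root] false OR false OR false OR false OR false = false
Overall: false → rejected

Rejected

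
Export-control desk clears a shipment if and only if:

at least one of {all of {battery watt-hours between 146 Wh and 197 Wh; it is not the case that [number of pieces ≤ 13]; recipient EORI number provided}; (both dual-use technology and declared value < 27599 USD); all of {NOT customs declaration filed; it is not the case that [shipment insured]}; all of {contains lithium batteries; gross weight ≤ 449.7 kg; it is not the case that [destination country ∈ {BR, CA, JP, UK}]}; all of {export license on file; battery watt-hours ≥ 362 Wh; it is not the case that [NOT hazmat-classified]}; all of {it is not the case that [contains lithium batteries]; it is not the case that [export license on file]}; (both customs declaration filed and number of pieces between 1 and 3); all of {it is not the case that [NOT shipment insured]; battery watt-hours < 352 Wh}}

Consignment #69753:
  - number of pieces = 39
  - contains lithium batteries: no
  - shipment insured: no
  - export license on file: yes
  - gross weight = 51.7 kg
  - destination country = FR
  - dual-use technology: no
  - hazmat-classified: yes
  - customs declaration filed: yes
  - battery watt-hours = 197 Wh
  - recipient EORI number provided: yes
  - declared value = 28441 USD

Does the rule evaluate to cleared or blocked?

Cleared

Atomic conditions:
  battery watt-hours between 146 Wh and 197 Wh: 197 in [146, 197] is true
  number of pieces ≤ 13: 39 ≤ 13 is false
  recipient EORI number provided: yes → true
  dual-use technology: no → false
  declared value < 27599 USD: 28441 < 27599 is false
  NOT customs declaration filed: yes → false
  shipment insured: no → false
  contains lithium batteries: no → false
  gross weight ≤ 449.7 kg: 51.7 ≤ 449.7 is true
  destination country ∈ {BR, CA, JP, UK}: FR is not in the set → false
  export license on file: yes → true
  battery watt-hours ≥ 362 Wh: 197 ≥ 362 is false
  NOT hazmat-classified: yes → false
  customs declaration filed: yes → true
  number of pieces between 1 and 3: 39 in [1, 3] is false
  NOT shipment insured: no → true
  battery watt-hours < 352 Wh: 197 < 352 is true
Combine:
[1.2] NOT false = true
[1] true AND true AND true = true
[2] false AND false = false
[3.2] NOT false = true
[3] false AND true = false
[4.3] NOT false = true
[4] false AND true AND true = false
[5.3] NOT false = true
[5] true AND false AND true = false
[6.1] NOT false = true
[6.2] NOT true = false
[6] true AND false = false
[7] true AND false = false
[8.1] NOT true = false
[8] false AND true = false
[root] true OR false OR false OR false OR false OR false OR false OR false = true
Overall: true → cleared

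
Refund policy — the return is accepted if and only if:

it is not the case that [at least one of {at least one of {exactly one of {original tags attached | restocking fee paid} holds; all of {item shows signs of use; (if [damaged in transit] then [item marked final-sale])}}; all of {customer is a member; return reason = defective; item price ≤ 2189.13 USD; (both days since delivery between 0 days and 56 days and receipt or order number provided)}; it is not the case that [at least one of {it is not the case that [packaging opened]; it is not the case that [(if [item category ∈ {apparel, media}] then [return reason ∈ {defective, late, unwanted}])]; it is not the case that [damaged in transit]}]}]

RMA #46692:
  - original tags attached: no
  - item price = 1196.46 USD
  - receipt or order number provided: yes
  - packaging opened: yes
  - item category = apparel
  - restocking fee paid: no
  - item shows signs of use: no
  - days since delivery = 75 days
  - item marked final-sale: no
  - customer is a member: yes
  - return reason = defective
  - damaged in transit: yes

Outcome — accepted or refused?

Atomic conditions:
  original tags attached: no → false
  restocking fee paid: no → false
  item shows signs of use: no → false
  damaged in transit: yes → true
  item marked final-sale: no → false
  customer is a member: yes → true
  return reason = defective: defective == defective is true
  item price ≤ 2189.13 USD: 1196.46 ≤ 2189.13 is true
  days since delivery between 0 days and 56 days: 75 in [0, 56] is false
  receipt or order number provided: yes → true
  packaging opened: yes → true
  item category ∈ {apparel, media}: apparel is in the set → true
  return reason ∈ {defective, late, unwanted}: defective is in the set → true
Combine:
[1.1.1] exactly-one(false, false) = false
[1.1.2.2] true → false = false
[1.1.2] false AND false = false
[1.1] false OR false = false
[1.2.4] false AND true = false
[1.2] true AND true AND true AND false = false
[1.3.1.1] NOT true = false
[1.3.1.2.1] true → true = true
[1.3.1.2] NOT true = false
[1.3.1.3] NOT true = false
[1.3.1] false OR false OR false = false
[1.3] NOT false = true
[1] false OR false OR true = true
[root] NOT true = false
Overall: false → refused

Refused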